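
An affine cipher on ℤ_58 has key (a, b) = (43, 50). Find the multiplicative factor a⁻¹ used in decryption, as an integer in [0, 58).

27

gcd(58, 43) by repeated division:
58 = 1×43 + 15
43 = 2×15 + 13
15 = 1×13 + 2
13 = 6×2 + 1
2 = 2×1 + 0
The gcd is 1. Working backward:
1 = 13 − 6·2
1 = −6·15 + 7·13
1 = 7·43 − 20·15
1 = −20·58 + 27·43
So 43·27 ≡ 1 (mod 58).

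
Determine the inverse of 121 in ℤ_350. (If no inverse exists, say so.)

81

Extended Euclidean algorithm:
350 = 2×121 + 108
121 = 1×108 + 13
108 = 8×13 + 4
13 = 3×4 + 1
4 = 4×1 + 0
The gcd is 1. Working backward:
1 = 13 − 3·4
1 = −3·108 + 25·13
1 = 25·121 − 28·108
1 = −28·350 + 81·121
So 121·81 ≡ 1 (mod 350).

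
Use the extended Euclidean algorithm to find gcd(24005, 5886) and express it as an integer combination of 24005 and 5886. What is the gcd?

Apply Euclid's algorithm to 24005 and 5886:
24005 = 4*5886 + 461
5886 = 12*461 + 354
461 = 1*354 + 107
354 = 3*107 + 33
107 = 3*33 + 8
33 = 4*8 + 1
8 = 8*1 + 0
gcd(24005, 5886) = 1.
Working backward:
1 = 33 − 4·8
1 = −4·107 + 13·33
1 = 13·354 − 43·107
1 = −43·461 + 56·354
1 = 56·5886 − 715·461
1 = −715·24005 + 2916·5886
So 1 = (-715)·24005 + (2916)·5886.

1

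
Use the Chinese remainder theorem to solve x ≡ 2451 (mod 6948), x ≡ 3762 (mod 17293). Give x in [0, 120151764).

Write x = 2451 + 6948·k. Then 6948·k ≡ 3762 − 2451 ≡ 1311 (mod 17293).
Need 6948⁻¹ mod 17293. Extended Euclid on (17293, 6948):
17293 = 2·6948 + 3397
6948 = 2·3397 + 154
3397 = 22·154 + 9
154 = 17·9 + 1
9 = 9·1 + 0
Back-substitute:
1 = 154 − 17·9
1 = −17·3397 + 375·154
1 = 375·6948 − 767·3397
1 = −767·17293 + 1909·6948
6948⁻¹ ≡ 1909 (mod 17293), so k ≡ 1909·1311 ≡ 12507 (mod 17293).
x = 2451 + 6948·12507 = 86901087.

86901087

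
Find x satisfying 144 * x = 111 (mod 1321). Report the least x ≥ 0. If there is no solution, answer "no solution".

First find gcd(144, 1321):
1321 = 9*144 + 25
144 = 5*25 + 19
25 = 1*19 + 6
19 = 3*6 + 1
6 = 6*1 + 0
gcd = 1, so a unique solution mod 1321 exists.
Back-substitute for the Bézout coefficients:
1 = 19 − 3·6
1 = −3·25 + 4·19
1 = 4·144 − 23·25
1 = −23·1321 + 211·144
So 144·(211) ≡ 1 (mod 1321), giving 144⁻¹ ≡ 211.
x ≡ 144⁻¹·111 ≡ 211·111 ≡ 964 (mod 1321).

964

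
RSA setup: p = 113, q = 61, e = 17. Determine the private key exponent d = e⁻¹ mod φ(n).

3953

φ(n) = (p−1)(q−1) = 112·60 = 6720.
Need d with 17·d ≡ 1 (mod 6720). Apply the extended Euclidean algorithm:
6720 = 395×17 + 5
17 = 3×5 + 2
5 = 2×2 + 1
2 = 2×1 + 0
Back-substitute:
1 = 5 − 2·2
1 = −2·17 + 7·5
1 = 7·6720 − 2767·17
So 17·(-2767) ≡ 1 (mod 6720), hence d ≡ -2767 ≡ 3953 (mod 6720).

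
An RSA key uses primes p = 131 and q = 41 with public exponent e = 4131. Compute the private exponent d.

3371

φ(n) = (p−1)(q−1) = 130·40 = 5200.
Need d with 4131·d ≡ 1 (mod 5200). Apply the extended Euclidean algorithm:
5200 = 1·4131 + 1069
4131 = 3·1069 + 924
1069 = 1·924 + 145
924 = 6·145 + 54
145 = 2·54 + 37
54 = 1·37 + 17
37 = 2·17 + 3
17 = 5·3 + 2
3 = 1·2 + 1
2 = 2·1 + 0
Back-substitute:
1 = 3 − 2
1 = −17 + 6·3
1 = 6·37 − 13·17
1 = −13·54 + 19·37
1 = 19·145 − 51·54
1 = −51·924 + 325·145
1 = 325·1069 − 376·924
1 = −376·4131 + 1453·1069
1 = 1453·5200 − 1829·4131
So 4131·(-1829) ≡ 1 (mod 5200), hence d ≡ -1829 ≡ 3371 (mod 5200).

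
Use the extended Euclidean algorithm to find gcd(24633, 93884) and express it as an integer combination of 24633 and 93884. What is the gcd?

7

Apply Euclid's algorithm to 93884 and 24633:
93884 = 3·24633 + 19985
24633 = 1·19985 + 4648
19985 = 4·4648 + 1393
4648 = 3·1393 + 469
1393 = 2·469 + 455
469 = 1·455 + 14
455 = 32·14 + 7
14 = 2·7 + 0
gcd(24633, 93884) = 7.
Express as a combination:
7 = 455 − 32·14
7 = −32·469 + 33·455
7 = 33·1393 − 98·469
7 = −98·4648 + 327·1393
7 = 327·19985 − 1406·4648
7 = −1406·24633 + 1733·19985
7 = 1733·93884 − 6605·24633
So 7 = (1733)·93884 + (-6605)·24633.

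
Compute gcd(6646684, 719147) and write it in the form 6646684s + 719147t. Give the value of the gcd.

Apply Euclid's algorithm to 6646684 and 719147:
6646684 = 9×719147 + 174361
719147 = 4×174361 + 21703
174361 = 8×21703 + 737
21703 = 29×737 + 330
737 = 2×330 + 77
330 = 4×77 + 22
77 = 3×22 + 11
22 = 2×11 + 0
gcd(6646684, 719147) = 11.
Working backward:
11 = 77 − 3·22
11 = −3·330 + 13·77
11 = 13·737 − 29·330
11 = −29·21703 + 854·737
11 = 854·174361 − 6861·21703
11 = −6861·719147 + 28298·174361
11 = 28298·6646684 − 261543·719147
So 11 = (28298)·6646684 + (-261543)·719147.

11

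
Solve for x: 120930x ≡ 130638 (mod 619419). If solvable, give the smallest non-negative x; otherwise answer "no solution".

First find gcd(120930, 619419):
619419 = 5*120930 + 14769
120930 = 8*14769 + 2778
14769 = 5*2778 + 879
2778 = 3*879 + 141
879 = 6*141 + 33
141 = 4*33 + 9
33 = 3*9 + 6
9 = 1*6 + 3
6 = 2*3 + 0
gcd = 3 and 3 | 130638, so solutions exist. Divide through by 3: 40310x ≡ 43546 (mod 206473).
Now find 40310⁻¹ mod 206473:
206473 = 5·40310 + 4923
40310 = 8·4923 + 926
4923 = 5·926 + 293
926 = 3·293 + 47
293 = 6·47 + 11
47 = 4·11 + 3
11 = 3·3 + 2
3 = 1·2 + 1
2 = 2·1 + 0
Back-substitute:
1 = 3 − 2
1 = −11 + 4·3
1 = 4·47 − 17·11
1 = −17·293 + 106·47
1 = 106·926 − 335·293
1 = −335·4923 + 1781·926
1 = 1781·40310 − 14583·4923
1 = −14583·206473 + 74696·40310
So 40310⁻¹ ≡ 74696 (mod 206473).
Then x ≡ 74696·43546 ≡ 142847 (mod 206473); the smallest non-negative solution is x = 142847.

142847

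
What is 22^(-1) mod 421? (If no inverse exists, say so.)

134

Extended Euclidean algorithm:
421 = 19·22 + 3
22 = 7·3 + 1
3 = 3·1 + 0
The gcd is 1. Working backward:
1 = 22 − 7·3
1 = −7·421 + 134·22
So 22·134 ≡ 1 (mod 421).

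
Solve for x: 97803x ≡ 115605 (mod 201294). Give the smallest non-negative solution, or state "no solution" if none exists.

First find gcd(97803, 201294):
201294 = 2*97803 + 5688
97803 = 17*5688 + 1107
5688 = 5*1107 + 153
1107 = 7*153 + 36
153 = 4*36 + 9
36 = 4*9 + 0
gcd = 9 and 9 | 115605, so solutions exist. Divide through by 9: 10867x ≡ 12845 (mod 22366).
Now find 10867⁻¹ mod 22366:
22366 = 2×10867 + 632
10867 = 17×632 + 123
632 = 5×123 + 17
123 = 7×17 + 4
17 = 4×4 + 1
4 = 4×1 + 0
Back-substitute:
1 = 17 − 4·4
1 = −4·123 + 29·17
1 = 29·632 − 149·123
1 = −149·10867 + 2562·632
1 = 2562·22366 − 5273·10867
So 10867·(-5273) ≡ 1 (mod 22366), i.e. 10867⁻¹ ≡ 17093.
Then x ≡ 17093·12845 ≡ 14929 (mod 22366); the smallest non-negative solution is x = 14929.

14929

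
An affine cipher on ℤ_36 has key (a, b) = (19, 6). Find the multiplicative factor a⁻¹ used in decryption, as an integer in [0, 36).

19

Apply the Euclidean algorithm to 36 and 19:
36 = 1·19 + 17
19 = 1·17 + 2
17 = 8·2 + 1
2 = 2·1 + 0
The gcd is 1. Working backward:
1 = 17 − 8·2
1 = −8·19 + 9·17
1 = 9·36 − 17·19
Thus 19·(-17) ≡ 1 (mod 36); reducing, -17 mod 36 = 19.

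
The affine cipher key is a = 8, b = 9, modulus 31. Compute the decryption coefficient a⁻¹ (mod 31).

Run Euclid on (31, 8):
31 = 3*8 + 7
8 = 1*7 + 1
7 = 7*1 + 0
gcd = 1, so the inverse exists. Back-substitute:
1 = 8 − 7
1 = −31 + 4·8
So 8·4 ≡ 1 (mod 31).

4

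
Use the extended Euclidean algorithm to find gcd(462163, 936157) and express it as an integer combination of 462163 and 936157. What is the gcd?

Repeated division:
936157 = 2×462163 + 11831
462163 = 39×11831 + 754
11831 = 15×754 + 521
754 = 1×521 + 233
521 = 2×233 + 55
233 = 4×55 + 13
55 = 4×13 + 3
13 = 4×3 + 1
3 = 3×1 + 0
gcd(462163, 936157) = 1.
Back-substituting:
1 = 13 − 4·3
1 = −4·55 + 17·13
1 = 17·233 − 72·55
1 = −72·521 + 161·233
1 = 161·754 − 233·521
1 = −233·11831 + 3656·754
1 = 3656·462163 − 142817·11831
1 = −142817·936157 + 289290·462163
So 1 = (-142817)·936157 + (289290)·462163.

1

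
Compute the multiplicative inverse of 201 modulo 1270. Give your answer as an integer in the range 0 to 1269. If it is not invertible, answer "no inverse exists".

gcd(1270, 201) by repeated division:
1270 = 6×201 + 64
201 = 3×64 + 9
64 = 7×9 + 1
9 = 9×1 + 0
The gcd is 1. Working backward:
1 = 64 − 7·9
1 = −7·201 + 22·64
1 = 22·1270 − 139·201
So 201·(-139) ≡ 1 (mod 1270), and -139 ≡ 1131 (mod 1270).

1131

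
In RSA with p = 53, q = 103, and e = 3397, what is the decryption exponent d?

φ(n) = (p−1)(q−1) = 52·102 = 5304.
Need d with 3397·d ≡ 1 (mod 5304). Apply the extended Euclidean algorithm:
5304 = 1*3397 + 1907
3397 = 1*1907 + 1490
1907 = 1*1490 + 417
1490 = 3*417 + 239
417 = 1*239 + 178
239 = 1*178 + 61
178 = 2*61 + 56
61 = 1*56 + 5
56 = 11*5 + 1
5 = 5*1 + 0
Back-substitute:
1 = 56 − 11·5
1 = −11·61 + 12·56
1 = 12·178 − 35·61
1 = −35·239 + 47·178
1 = 47·417 − 82·239
1 = −82·1490 + 293·417
1 = 293·1907 − 375·1490
1 = −375·3397 + 668·1907
1 = 668·5304 − 1043·3397
So 3397·(-1043) ≡ 1 (mod 5304), hence d ≡ -1043 ≡ 4261 (mod 5304).

4261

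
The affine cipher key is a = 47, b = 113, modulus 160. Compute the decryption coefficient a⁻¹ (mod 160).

Apply the Euclidean algorithm to 160 and 47:
160 = 3*47 + 19
47 = 2*19 + 9
19 = 2*9 + 1
9 = 9*1 + 0
The gcd is 1. Working backward:
1 = 19 − 2·9
1 = −2·47 + 5·19
1 = 5·160 − 17·47
Thus 47·(-17) ≡ 1 (mod 160); reducing, -17 mod 160 = 143.

143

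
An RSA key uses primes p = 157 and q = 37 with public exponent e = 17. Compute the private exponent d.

φ(n) = (p−1)(q−1) = 156·36 = 5616.
Need d with 17·d ≡ 1 (mod 5616). Apply the extended Euclidean algorithm:
5616 = 330*17 + 6
17 = 2*6 + 5
6 = 1*5 + 1
5 = 5*1 + 0
Back-substitute:
1 = 6 − 5
1 = −17 + 3·6
1 = 3·5616 − 991·17
So 17·(-991) ≡ 1 (mod 5616), hence d ≡ -991 ≡ 4625 (mod 5616).

4625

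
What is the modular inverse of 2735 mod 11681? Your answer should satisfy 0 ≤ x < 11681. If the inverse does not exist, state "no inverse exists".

6274

Extended Euclidean algorithm:
11681 = 4×2735 + 741
2735 = 3×741 + 512
741 = 1×512 + 229
512 = 2×229 + 54
229 = 4×54 + 13
54 = 4×13 + 2
13 = 6×2 + 1
2 = 2×1 + 0
The gcd is 1. Working backward:
1 = 13 − 6·2
1 = −6·54 + 25·13
1 = 25·229 − 106·54
1 = −106·512 + 237·229
1 = 237·741 − 343·512
1 = −343·2735 + 1266·741
1 = 1266·11681 − 5407·2735
Thus 2735·(-5407) ≡ 1 (mod 11681); reducing, -5407 mod 11681 = 6274.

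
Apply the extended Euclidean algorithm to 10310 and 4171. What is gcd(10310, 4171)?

1

Apply Euclid's algorithm to 10310 and 4171:
10310 = 2*4171 + 1968
4171 = 2*1968 + 235
1968 = 8*235 + 88
235 = 2*88 + 59
88 = 1*59 + 29
59 = 2*29 + 1
29 = 29*1 + 0
gcd(10310, 4171) = 1.
Back-substituting:
1 = 59 − 2·29
1 = −2·88 + 3·59
1 = 3·235 − 8·88
1 = −8·1968 + 67·235
1 = 67·4171 − 142·1968
1 = −142·10310 + 351·4171
So 1 = (-142)·10310 + (351)·4171.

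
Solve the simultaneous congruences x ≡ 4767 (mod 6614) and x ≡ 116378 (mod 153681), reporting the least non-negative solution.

Write x = 4767 + 6614·k. Then 6614·k ≡ 116378 − 4767 ≡ 111611 (mod 153681).
Need 6614⁻¹ mod 153681. Extended Euclid on (153681, 6614):
153681 = 23×6614 + 1559
6614 = 4×1559 + 378
1559 = 4×378 + 47
378 = 8×47 + 2
47 = 23×2 + 1
2 = 2×1 + 0
Back-substitute:
1 = 47 − 23·2
1 = −23·378 + 185·47
1 = 185·1559 − 763·378
1 = −763·6614 + 3237·1559
1 = 3237·153681 − 75214·6614
6614⁻¹ ≡ 78467 (mod 153681), so k ≡ 78467·111611 ≡ 114871 (mod 153681).
x = 4767 + 6614·114871 = 759761561.

759761561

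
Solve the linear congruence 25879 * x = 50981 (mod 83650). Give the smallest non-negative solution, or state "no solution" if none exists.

First find gcd(25879, 83650):
83650 = 3·25879 + 6013
25879 = 4·6013 + 1827
6013 = 3·1827 + 532
1827 = 3·532 + 231
532 = 2·231 + 70
231 = 3·70 + 21
70 = 3·21 + 7
21 = 3·7 + 0
gcd = 7 and 7 | 50981, so solutions exist. Divide through by 7: 3697x ≡ 7283 (mod 11950).
Now find 3697⁻¹ mod 11950:
11950 = 3·3697 + 859
3697 = 4·859 + 261
859 = 3·261 + 76
261 = 3·76 + 33
76 = 2·33 + 10
33 = 3·10 + 3
10 = 3·3 + 1
3 = 3·1 + 0
Back-substitute:
1 = 10 − 3·3
1 = −3·33 + 10·10
1 = 10·76 − 23·33
1 = −23·261 + 79·76
1 = 79·859 − 260·261
1 = −260·3697 + 1119·859
1 = 1119·11950 − 3617·3697
So 3697·(-3617) ≡ 1 (mod 11950), i.e. 3697⁻¹ ≡ 8333.
Then x ≡ 8333·7283 ≡ 7139 (mod 11950); the smallest non-negative solution is x = 7139.

7139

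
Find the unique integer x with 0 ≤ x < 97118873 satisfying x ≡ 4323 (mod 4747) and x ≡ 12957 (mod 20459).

Write x = 4323 + 4747·k. Then 4747·k ≡ 12957 − 4323 ≡ 8634 (mod 20459).
Need 4747⁻¹ mod 20459. Extended Euclid on (20459, 4747):
20459 = 4*4747 + 1471
4747 = 3*1471 + 334
1471 = 4*334 + 135
334 = 2*135 + 64
135 = 2*64 + 7
64 = 9*7 + 1
7 = 7*1 + 0
Back-substitute:
1 = 64 − 9·7
1 = −9·135 + 19·64
1 = 19·334 − 47·135
1 = −47·1471 + 207·334
1 = 207·4747 − 668·1471
1 = −668·20459 + 2879·4747
4747⁻¹ ≡ 2879 (mod 20459), so k ≡ 2879·8634 ≡ 20060 (mod 20459).
x = 4323 + 4747·20060 = 95229143.

95229143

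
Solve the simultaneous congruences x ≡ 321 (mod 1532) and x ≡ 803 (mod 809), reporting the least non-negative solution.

827601

Write x = 321 + 1532·k. Then 1532·k ≡ 803 − 321 ≡ 482 (mod 809).
Need 1532⁻¹ mod 809. Extended Euclid on (809, 723):
809 = 1*723 + 86
723 = 8*86 + 35
86 = 2*35 + 16
35 = 2*16 + 3
16 = 5*3 + 1
3 = 3*1 + 0
Back-substitute:
1 = 16 − 5·3
1 = −5·35 + 11·16
1 = 11·86 − 27·35
1 = −27·723 + 227·86
1 = 227·809 − 254·723
1532⁻¹ ≡ 555 (mod 809), so k ≡ 555·482 ≡ 540 (mod 809).
x = 321 + 1532·540 = 827601.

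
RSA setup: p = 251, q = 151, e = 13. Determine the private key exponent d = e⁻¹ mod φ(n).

φ(n) = (p−1)(q−1) = 250·150 = 37500.
Need d with 13·d ≡ 1 (mod 37500). Apply the extended Euclidean algorithm:
37500 = 2884·13 + 8
13 = 1·8 + 5
8 = 1·5 + 3
5 = 1·3 + 2
3 = 1·2 + 1
2 = 2·1 + 0
Back-substitute:
1 = 3 − 2
1 = −5 + 2·3
1 = 2·8 − 3·5
1 = −3·13 + 5·8
1 = 5·37500 − 14423·13
So 13·(-14423) ≡ 1 (mod 37500), hence d ≡ -14423 ≡ 23077 (mod 37500).

23077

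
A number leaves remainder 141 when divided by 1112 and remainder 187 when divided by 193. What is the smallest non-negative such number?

Write x = 141 + 1112·k. Then 1112·k ≡ 187 − 141 ≡ 46 (mod 193).
Need 1112⁻¹ mod 193. Extended Euclid on (193, 147):
193 = 1·147 + 46
147 = 3·46 + 9
46 = 5·9 + 1
9 = 9·1 + 0
Back-substitute:
1 = 46 − 5·9
1 = −5·147 + 16·46
1 = 16·193 − 21·147
1112⁻¹ ≡ 172 (mod 193), so k ≡ 172·46 ≡ 192 (mod 193).
x = 141 + 1112·192 = 213645.

213645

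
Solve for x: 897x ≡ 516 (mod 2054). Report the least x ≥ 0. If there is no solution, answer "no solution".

gcd(897, 2054):
2054 = 2×897 + 260
897 = 3×260 + 117
260 = 2×117 + 26
117 = 4×26 + 13
26 = 2×13 + 0
gcd = 13, but 13 ∤ 516, so the congruence has no solution.

no solution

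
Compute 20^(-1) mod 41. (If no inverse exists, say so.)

39

Extended Euclidean algorithm:
41 = 2·20 + 1
20 = 20·1 + 0
Since gcd(20, 41) = 1, back-substitute to write 1 as a combination:
1 = 41 − 2·20
Thus 20·(-2) ≡ 1 (mod 41); reducing, -2 mod 41 = 39.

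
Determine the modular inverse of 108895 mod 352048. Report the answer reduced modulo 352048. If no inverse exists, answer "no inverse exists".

gcd(352048, 108895) by repeated division:
352048 = 3×108895 + 25363
108895 = 4×25363 + 7443
25363 = 3×7443 + 3034
7443 = 2×3034 + 1375
3034 = 2×1375 + 284
1375 = 4×284 + 239
284 = 1×239 + 45
239 = 5×45 + 14
45 = 3×14 + 3
14 = 4×3 + 2
3 = 1×2 + 1
2 = 2×1 + 0
gcd = 1, so the inverse exists. Back-substitute:
1 = 3 − 2
1 = −14 + 5·3
1 = 5·45 − 16·14
1 = −16·239 + 85·45
1 = 85·284 − 101·239
1 = −101·1375 + 489·284
1 = 489·3034 − 1079·1375
1 = −1079·7443 + 2647·3034
1 = 2647·25363 − 9020·7443
1 = −9020·108895 + 38727·25363
1 = 38727·352048 − 125201·108895
Thus 108895·(-125201) ≡ 1 (mod 352048); reducing, -125201 mod 352048 = 226847.

226847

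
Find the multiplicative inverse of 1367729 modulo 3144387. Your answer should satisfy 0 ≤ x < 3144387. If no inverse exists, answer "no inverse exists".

1487684

Extended Euclidean algorithm:
3144387 = 2×1367729 + 408929
1367729 = 3×408929 + 140942
408929 = 2×140942 + 127045
140942 = 1×127045 + 13897
127045 = 9×13897 + 1972
13897 = 7×1972 + 93
1972 = 21×93 + 19
93 = 4×19 + 17
19 = 1×17 + 2
17 = 8×2 + 1
2 = 2×1 + 0
gcd = 1, so the inverse exists. Back-substitute:
1 = 17 − 8·2
1 = −8·19 + 9·17
1 = 9·93 − 44·19
1 = −44·1972 + 933·93
1 = 933·13897 − 6575·1972
1 = −6575·127045 + 60108·13897
1 = 60108·140942 − 66683·127045
1 = −66683·408929 + 193474·140942
1 = 193474·1367729 − 647105·408929
1 = −647105·3144387 + 1487684·1367729
So 1367729·1487684 ≡ 1 (mod 3144387).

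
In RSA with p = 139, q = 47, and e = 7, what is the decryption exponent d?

907

φ(n) = (p−1)(q−1) = 138·46 = 6348.
Need d with 7·d ≡ 1 (mod 6348). Apply the extended Euclidean algorithm:
6348 = 906*7 + 6
7 = 1*6 + 1
6 = 6*1 + 0
Back-substitute:
1 = 7 − 6
1 = −6348 + 907·7
So 7·907 ≡ 1 (mod 6348), hence d = 907.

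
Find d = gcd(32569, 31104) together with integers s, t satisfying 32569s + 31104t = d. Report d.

1

Apply Euclid's algorithm to 32569 and 31104:
32569 = 1·31104 + 1465
31104 = 21·1465 + 339
1465 = 4·339 + 109
339 = 3·109 + 12
109 = 9·12 + 1
12 = 12·1 + 0
gcd(32569, 31104) = 1.
Back-substituting:
1 = 109 − 9·12
1 = −9·339 + 28·109
1 = 28·1465 − 121·339
1 = −121·31104 + 2569·1465
1 = 2569·32569 − 2690·31104
So 1 = (2569)·32569 + (-2690)·31104.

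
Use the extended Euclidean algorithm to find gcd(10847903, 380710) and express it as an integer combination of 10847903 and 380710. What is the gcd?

11

Repeated division:
10847903 = 28×380710 + 188023
380710 = 2×188023 + 4664
188023 = 40×4664 + 1463
4664 = 3×1463 + 275
1463 = 5×275 + 88
275 = 3×88 + 11
88 = 8×11 + 0
gcd(10847903, 380710) = 11.
Working backward:
11 = 275 − 3·88
11 = −3·1463 + 16·275
11 = 16·4664 − 51·1463
11 = −51·188023 + 2056·4664
11 = 2056·380710 − 4163·188023
11 = −4163·10847903 + 118620·380710
So 11 = (-4163)·10847903 + (118620)·380710.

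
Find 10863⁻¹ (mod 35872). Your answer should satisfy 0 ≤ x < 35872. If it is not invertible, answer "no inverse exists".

Apply the Euclidean algorithm to 35872 and 10863:
35872 = 3·10863 + 3283
10863 = 3·3283 + 1014
3283 = 3·1014 + 241
1014 = 4·241 + 50
241 = 4·50 + 41
50 = 1·41 + 9
41 = 4·9 + 5
9 = 1·5 + 4
5 = 1·4 + 1
4 = 4·1 + 0
gcd = 1, so the inverse exists. Back-substitute:
1 = 5 − 4
1 = −9 + 2·5
1 = 2·41 − 9·9
1 = −9·50 + 11·41
1 = 11·241 − 53·50
1 = −53·1014 + 223·241
1 = 223·3283 − 722·1014
1 = −722·10863 + 2389·3283
1 = 2389·35872 − 7889·10863
Thus 10863·(-7889) ≡ 1 (mod 35872); reducing, -7889 mod 35872 = 27983.

27983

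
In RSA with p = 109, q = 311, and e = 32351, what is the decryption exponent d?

φ(n) = (p−1)(q−1) = 108·310 = 33480.
Need d with 32351·d ≡ 1 (mod 33480). Apply the extended Euclidean algorithm:
33480 = 1*32351 + 1129
32351 = 28*1129 + 739
1129 = 1*739 + 390
739 = 1*390 + 349
390 = 1*349 + 41
349 = 8*41 + 21
41 = 1*21 + 20
21 = 1*20 + 1
20 = 20*1 + 0
Back-substitute:
1 = 21 − 20
1 = −41 + 2·21
1 = 2·349 − 17·41
1 = −17·390 + 19·349
1 = 19·739 − 36·390
1 = −36·1129 + 55·739
1 = 55·32351 − 1576·1129
1 = −1576·33480 + 1631·32351
So 32351·1631 ≡ 1 (mod 33480), hence d = 1631.

1631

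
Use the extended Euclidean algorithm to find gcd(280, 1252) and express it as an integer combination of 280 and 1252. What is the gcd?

Repeated division:
1252 = 4·280 + 132
280 = 2·132 + 16
132 = 8·16 + 4
16 = 4·4 + 0
gcd(280, 1252) = 4.
Back-substituting:
4 = 132 − 8·16
4 = −8·280 + 17·132
4 = 17·1252 − 76·280
So 4 = (17)·1252 + (-76)·280.

4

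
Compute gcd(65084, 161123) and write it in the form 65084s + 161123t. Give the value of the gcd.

1

Euclidean algorithm:
161123 = 2×65084 + 30955
65084 = 2×30955 + 3174
30955 = 9×3174 + 2389
3174 = 1×2389 + 785
2389 = 3×785 + 34
785 = 23×34 + 3
34 = 11×3 + 1
3 = 3×1 + 0
gcd(65084, 161123) = 1.
Express as a combination:
1 = 34 − 11·3
1 = −11·785 + 254·34
1 = 254·2389 − 773·785
1 = −773·3174 + 1027·2389
1 = 1027·30955 − 10016·3174
1 = −10016·65084 + 21059·30955
1 = 21059·161123 − 52134·65084
So 1 = (21059)·161123 + (-52134)·65084.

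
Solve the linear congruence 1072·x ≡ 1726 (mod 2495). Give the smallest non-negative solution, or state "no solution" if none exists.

First find gcd(1072, 2495):
2495 = 2·1072 + 351
1072 = 3·351 + 19
351 = 18·19 + 9
19 = 2·9 + 1
9 = 9·1 + 0
gcd = 1, so a unique solution mod 2495 exists.
Back-substitute for the Bézout coefficients:
1 = 19 − 2·9
1 = −2·351 + 37·19
1 = 37·1072 − 113·351
1 = −113·2495 + 263·1072
So 1072·(263) ≡ 1 (mod 2495), giving 1072⁻¹ ≡ 263.
x ≡ 1072⁻¹·1726 ≡ 263·1726 ≡ 2343 (mod 2495).

2343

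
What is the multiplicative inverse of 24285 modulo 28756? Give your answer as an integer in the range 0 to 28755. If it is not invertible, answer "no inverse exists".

2965

Run Euclid on (28756, 24285):
28756 = 1×24285 + 4471
24285 = 5×4471 + 1930
4471 = 2×1930 + 611
1930 = 3×611 + 97
611 = 6×97 + 29
97 = 3×29 + 10
29 = 2×10 + 9
10 = 1×9 + 1
9 = 9×1 + 0
The gcd is 1. Working backward:
1 = 10 − 9
1 = −29 + 3·10
1 = 3·97 − 10·29
1 = −10·611 + 63·97
1 = 63·1930 − 199·611
1 = −199·4471 + 461·1930
1 = 461·24285 − 2504·4471
1 = −2504·28756 + 2965·24285
So 24285·2965 ≡ 1 (mod 28756).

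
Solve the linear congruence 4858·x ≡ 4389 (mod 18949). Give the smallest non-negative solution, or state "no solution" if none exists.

First find gcd(4858, 18949):
18949 = 3×4858 + 4375
4858 = 1×4375 + 483
4375 = 9×483 + 28
483 = 17×28 + 7
28 = 4×7 + 0
gcd = 7 and 7 | 4389, so solutions exist. Divide through by 7: 694x ≡ 627 (mod 2707).
Now find 694⁻¹ mod 2707:
2707 = 3·694 + 625
694 = 1·625 + 69
625 = 9·69 + 4
69 = 17·4 + 1
4 = 4·1 + 0
Back-substitute:
1 = 69 − 17·4
1 = −17·625 + 154·69
1 = 154·694 − 171·625
1 = −171·2707 + 667·694
So 694⁻¹ ≡ 667 (mod 2707).
Then x ≡ 667·627 ≡ 1331 (mod 2707); the smallest non-negative solution is x = 1331.

1331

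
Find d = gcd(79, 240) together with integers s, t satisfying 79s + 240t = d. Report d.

Euclidean algorithm:
240 = 3×79 + 3
79 = 26×3 + 1
3 = 3×1 + 0
gcd(79, 240) = 1.
Back-substituting:
1 = 79 − 26·3
1 = −26·240 + 79·79
So 1 = (-26)·240 + (79)·79.

1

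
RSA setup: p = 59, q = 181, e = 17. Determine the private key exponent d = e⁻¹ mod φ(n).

4913

φ(n) = (p−1)(q−1) = 58·180 = 10440.
Need d with 17·d ≡ 1 (mod 10440). Apply the extended Euclidean algorithm:
10440 = 614*17 + 2
17 = 8*2 + 1
2 = 2*1 + 0
Back-substitute:
1 = 17 − 8·2
1 = −8·10440 + 4913·17
So 17·4913 ≡ 1 (mod 10440), hence d = 4913.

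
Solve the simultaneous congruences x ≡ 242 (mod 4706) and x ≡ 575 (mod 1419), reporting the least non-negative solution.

Write x = 242 + 4706·k. Then 4706·k ≡ 575 − 242 ≡ 333 (mod 1419).
Need 4706⁻¹ mod 1419. Extended Euclid on (1419, 449):
1419 = 3·449 + 72
449 = 6·72 + 17
72 = 4·17 + 4
17 = 4·4 + 1
4 = 4·1 + 0
Back-substitute:
1 = 17 − 4·4
1 = −4·72 + 17·17
1 = 17·449 − 106·72
1 = −106·1419 + 335·449
4706⁻¹ ≡ 335 (mod 1419), so k ≡ 335·333 ≡ 873 (mod 1419).
x = 242 + 4706·873 = 4108580.

4108580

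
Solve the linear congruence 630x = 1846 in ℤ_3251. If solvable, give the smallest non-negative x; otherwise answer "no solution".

First find gcd(630, 3251):
3251 = 5×630 + 101
630 = 6×101 + 24
101 = 4×24 + 5
24 = 4×5 + 4
5 = 1×4 + 1
4 = 4×1 + 0
gcd = 1, so a unique solution mod 3251 exists.
Back-substitute for the Bézout coefficients:
1 = 5 − 4
1 = −24 + 5·5
1 = 5·101 − 21·24
1 = −21·630 + 131·101
1 = 131·3251 − 676·630
So 630·(-676) ≡ 1 (mod 3251), giving 630⁻¹ ≡ 2575.
x ≡ 630⁻¹·1846 ≡ 2575·1846 ≡ 488 (mod 3251).

488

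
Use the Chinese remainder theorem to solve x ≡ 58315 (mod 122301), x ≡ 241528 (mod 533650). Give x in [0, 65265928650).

Write x = 58315 + 122301·k. Then 122301·k ≡ 241528 − 58315 ≡ 183213 (mod 533650).
Need 122301⁻¹ mod 533650. Extended Euclid on (533650, 122301):
533650 = 4·122301 + 44446
122301 = 2·44446 + 33409
44446 = 1·33409 + 11037
33409 = 3·11037 + 298
11037 = 37·298 + 11
298 = 27·11 + 1
11 = 11·1 + 0
Back-substitute:
1 = 298 − 27·11
1 = −27·11037 + 1000·298
1 = 1000·33409 − 3027·11037
1 = −3027·44446 + 4027·33409
1 = 4027·122301 − 11081·44446
1 = −11081·533650 + 48351·122301
122301⁻¹ ≡ 48351 (mod 533650), so k ≡ 48351·183213 ≡ 475413 (mod 533650).
x = 58315 + 122301·475413 = 58143543628.

58143543628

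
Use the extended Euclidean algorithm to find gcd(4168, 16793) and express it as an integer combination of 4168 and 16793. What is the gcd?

1

Euclidean algorithm:
16793 = 4*4168 + 121
4168 = 34*121 + 54
121 = 2*54 + 13
54 = 4*13 + 2
13 = 6*2 + 1
2 = 2*1 + 0
gcd(4168, 16793) = 1.
Back-substituting:
1 = 13 − 6·2
1 = −6·54 + 25·13
1 = 25·121 − 56·54
1 = −56·4168 + 1929·121
1 = 1929·16793 − 7772·4168
So 1 = (1929)·16793 + (-7772)·4168.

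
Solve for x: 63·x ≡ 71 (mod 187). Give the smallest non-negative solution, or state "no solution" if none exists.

13

First find gcd(63, 187):
187 = 2·63 + 61
63 = 1·61 + 2
61 = 30·2 + 1
2 = 2·1 + 0
gcd = 1, so a unique solution mod 187 exists.
Back-substitute for the Bézout coefficients:
1 = 61 − 30·2
1 = −30·63 + 31·61
1 = 31·187 − 92·63
So 63·(-92) ≡ 1 (mod 187), giving 63⁻¹ ≡ 95.
x ≡ 63⁻¹·71 ≡ 95·71 ≡ 13 (mod 187).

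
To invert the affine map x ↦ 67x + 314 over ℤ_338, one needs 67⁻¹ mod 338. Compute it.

gcd(338, 67) by repeated division:
338 = 5·67 + 3
67 = 22·3 + 1
3 = 3·1 + 0
Since gcd(67, 338) = 1, back-substitute to write 1 as a combination:
1 = 67 − 22·3
1 = −22·338 + 111·67
So 67·111 ≡ 1 (mod 338).

111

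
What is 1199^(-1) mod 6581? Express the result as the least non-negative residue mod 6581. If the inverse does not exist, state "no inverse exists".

4144

Extended Euclidean algorithm:
6581 = 5×1199 + 586
1199 = 2×586 + 27
586 = 21×27 + 19
27 = 1×19 + 8
19 = 2×8 + 3
8 = 2×3 + 2
3 = 1×2 + 1
2 = 2×1 + 0
The gcd is 1. Working backward:
1 = 3 − 2
1 = −8 + 3·3
1 = 3·19 − 7·8
1 = −7·27 + 10·19
1 = 10·586 − 217·27
1 = −217·1199 + 444·586
1 = 444·6581 − 2437·1199
So 1199·(-2437) ≡ 1 (mod 6581), and -2437 ≡ 4144 (mod 6581).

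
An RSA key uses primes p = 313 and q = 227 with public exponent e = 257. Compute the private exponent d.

φ(n) = (p−1)(q−1) = 312·226 = 70512.
Need d with 257·d ≡ 1 (mod 70512). Apply the extended Euclidean algorithm:
70512 = 274·257 + 94
257 = 2·94 + 69
94 = 1·69 + 25
69 = 2·25 + 19
25 = 1·19 + 6
19 = 3·6 + 1
6 = 6·1 + 0
Back-substitute:
1 = 19 − 3·6
1 = −3·25 + 4·19
1 = 4·69 − 11·25
1 = −11·94 + 15·69
1 = 15·257 − 41·94
1 = −41·70512 + 11249·257
So 257·11249 ≡ 1 (mod 70512), hence d = 11249.

11249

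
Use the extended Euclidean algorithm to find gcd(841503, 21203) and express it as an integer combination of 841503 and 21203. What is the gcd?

13

Repeated division:
841503 = 39·21203 + 14586
21203 = 1·14586 + 6617
14586 = 2·6617 + 1352
6617 = 4·1352 + 1209
1352 = 1·1209 + 143
1209 = 8·143 + 65
143 = 2·65 + 13
65 = 5·13 + 0
gcd(841503, 21203) = 13.
Back-substituting:
13 = 143 − 2·65
13 = −2·1209 + 17·143
13 = 17·1352 − 19·1209
13 = −19·6617 + 93·1352
13 = 93·14586 − 205·6617
13 = −205·21203 + 298·14586
13 = 298·841503 − 11827·21203
So 13 = (298)·841503 + (-11827)·21203.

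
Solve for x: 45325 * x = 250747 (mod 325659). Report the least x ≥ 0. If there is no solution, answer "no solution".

First find gcd(45325, 325659):
325659 = 7*45325 + 8384
45325 = 5*8384 + 3405
8384 = 2*3405 + 1574
3405 = 2*1574 + 257
1574 = 6*257 + 32
257 = 8*32 + 1
32 = 32*1 + 0
gcd = 1, so a unique solution mod 325659 exists.
Back-substitute for the Bézout coefficients:
1 = 257 − 8·32
1 = −8·1574 + 49·257
1 = 49·3405 − 106·1574
1 = −106·8384 + 261·3405
1 = 261·45325 − 1411·8384
1 = −1411·325659 + 10138·45325
So 45325·(10138) ≡ 1 (mod 325659), giving 45325⁻¹ ≡ 10138.
x ≡ 45325⁻¹·250747 ≡ 10138·250747 ≡ 304591 (mod 325659).

304591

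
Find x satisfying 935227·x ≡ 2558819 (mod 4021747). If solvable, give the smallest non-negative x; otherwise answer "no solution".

First find gcd(935227, 4021747):
4021747 = 4*935227 + 280839
935227 = 3*280839 + 92710
280839 = 3*92710 + 2709
92710 = 34*2709 + 604
2709 = 4*604 + 293
604 = 2*293 + 18
293 = 16*18 + 5
18 = 3*5 + 3
5 = 1*3 + 2
3 = 1*2 + 1
2 = 2*1 + 0
gcd = 1, so a unique solution mod 4021747 exists.
Back-substitute for the Bézout coefficients:
1 = 3 − 2
1 = −5 + 2·3
1 = 2·18 − 7·5
1 = −7·293 + 114·18
1 = 114·604 − 235·293
1 = −235·2709 + 1054·604
1 = 1054·92710 − 36071·2709
1 = −36071·280839 + 109267·92710
1 = 109267·935227 − 363872·280839
1 = −363872·4021747 + 1564755·935227
So 935227·(1564755) ≡ 1 (mod 4021747), giving 935227⁻¹ ≡ 1564755.
x ≡ 935227⁻¹·2558819 ≡ 1564755·2558819 ≡ 2207049 (mod 4021747).

2207049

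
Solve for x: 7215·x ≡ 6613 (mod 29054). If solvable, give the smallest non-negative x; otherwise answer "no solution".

24275

First find gcd(7215, 29054):
29054 = 4*7215 + 194
7215 = 37*194 + 37
194 = 5*37 + 9
37 = 4*9 + 1
9 = 9*1 + 0
gcd = 1, so a unique solution mod 29054 exists.
Back-substitute for the Bézout coefficients:
1 = 37 − 4·9
1 = −4·194 + 21·37
1 = 21·7215 − 781·194
1 = −781·29054 + 3145·7215
So 7215·(3145) ≡ 1 (mod 29054), giving 7215⁻¹ ≡ 3145.
x ≡ 7215⁻¹·6613 ≡ 3145·6613 ≡ 24275 (mod 29054).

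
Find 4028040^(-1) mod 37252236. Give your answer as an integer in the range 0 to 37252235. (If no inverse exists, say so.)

no inverse exists

Compute gcd(4028040, 37252236):
37252236 = 9·4028040 + 999876
4028040 = 4·999876 + 28536
999876 = 35·28536 + 1116
28536 = 25·1116 + 636
1116 = 1·636 + 480
636 = 1·480 + 156
480 = 3·156 + 12
156 = 13·12 + 0
Since gcd = 12 > 1, 4028040 is not a unit mod 37252236.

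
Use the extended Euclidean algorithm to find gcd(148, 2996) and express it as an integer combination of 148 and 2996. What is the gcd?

4

Euclidean algorithm:
2996 = 20*148 + 36
148 = 4*36 + 4
36 = 9*4 + 0
gcd(148, 2996) = 4.
Working backward:
4 = 148 − 4·36
4 = −4·2996 + 81·148
So 4 = (-4)·2996 + (81)·148.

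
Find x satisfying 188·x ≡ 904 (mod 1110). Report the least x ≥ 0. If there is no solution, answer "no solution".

548

First find gcd(188, 1110):
1110 = 5×188 + 170
188 = 1×170 + 18
170 = 9×18 + 8
18 = 2×8 + 2
8 = 4×2 + 0
gcd = 2 and 2 | 904, so solutions exist. Divide through by 2: 94x ≡ 452 (mod 555).
Now find 94⁻¹ mod 555:
555 = 5×94 + 85
94 = 1×85 + 9
85 = 9×9 + 4
9 = 2×4 + 1
4 = 4×1 + 0
Back-substitute:
1 = 9 − 2·4
1 = −2·85 + 19·9
1 = 19·94 − 21·85
1 = −21·555 + 124·94
So 94⁻¹ ≡ 124 (mod 555).
Then x ≡ 124·452 ≡ 548 (mod 555); the smallest non-negative solution is x = 548.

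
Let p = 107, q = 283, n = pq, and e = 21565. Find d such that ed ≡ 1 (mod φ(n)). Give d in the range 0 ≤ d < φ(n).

26173

φ(n) = (p−1)(q−1) = 106·282 = 29892.
Need d with 21565·d ≡ 1 (mod 29892). Apply the extended Euclidean algorithm:
29892 = 1×21565 + 8327
21565 = 2×8327 + 4911
8327 = 1×4911 + 3416
4911 = 1×3416 + 1495
3416 = 2×1495 + 426
1495 = 3×426 + 217
426 = 1×217 + 209
217 = 1×209 + 8
209 = 26×8 + 1
8 = 8×1 + 0
Back-substitute:
1 = 209 − 26·8
1 = −26·217 + 27·209
1 = 27·426 − 53·217
1 = −53·1495 + 186·426
1 = 186·3416 − 425·1495
1 = −425·4911 + 611·3416
1 = 611·8327 − 1036·4911
1 = −1036·21565 + 2683·8327
1 = 2683·29892 − 3719·21565
So 21565·(-3719) ≡ 1 (mod 29892), hence d ≡ -3719 ≡ 26173 (mod 29892).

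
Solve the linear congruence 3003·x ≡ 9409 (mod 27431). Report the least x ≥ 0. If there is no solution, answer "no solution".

First find gcd(3003, 27431):
27431 = 9·3003 + 404
3003 = 7·404 + 175
404 = 2·175 + 54
175 = 3·54 + 13
54 = 4·13 + 2
13 = 6·2 + 1
2 = 2·1 + 0
gcd = 1, so a unique solution mod 27431 exists.
Back-substitute for the Bézout coefficients:
1 = 13 − 6·2
1 = −6·54 + 25·13
1 = 25·175 − 81·54
1 = −81·404 + 187·175
1 = 187·3003 − 1390·404
1 = −1390·27431 + 12697·3003
So 3003·(12697) ≡ 1 (mod 27431), giving 3003⁻¹ ≡ 12697.
x ≡ 3003⁻¹·9409 ≡ 12697·9409 ≡ 4068 (mod 27431).

4068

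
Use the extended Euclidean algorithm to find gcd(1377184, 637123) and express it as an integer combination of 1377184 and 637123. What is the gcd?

1

Euclidean algorithm:
1377184 = 2×637123 + 102938
637123 = 6×102938 + 19495
102938 = 5×19495 + 5463
19495 = 3×5463 + 3106
5463 = 1×3106 + 2357
3106 = 1×2357 + 749
2357 = 3×749 + 110
749 = 6×110 + 89
110 = 1×89 + 21
89 = 4×21 + 5
21 = 4×5 + 1
5 = 5×1 + 0
gcd(1377184, 637123) = 1.
Back-substituting:
1 = 21 − 4·5
1 = −4·89 + 17·21
1 = 17·110 − 21·89
1 = −21·749 + 143·110
1 = 143·2357 − 450·749
1 = −450·3106 + 593·2357
1 = 593·5463 − 1043·3106
1 = −1043·19495 + 3722·5463
1 = 3722·102938 − 19653·19495
1 = −19653·637123 + 121640·102938
1 = 121640·1377184 − 262933·637123
So 1 = (121640)·1377184 + (-262933)·637123.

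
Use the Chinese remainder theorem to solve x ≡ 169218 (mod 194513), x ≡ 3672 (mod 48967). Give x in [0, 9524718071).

9386977572

Write x = 169218 + 194513·k. Then 194513·k ≡ 3672 − 169218 ≡ 30322 (mod 48967).
Need 194513⁻¹ mod 48967. Extended Euclid on (48967, 47612):
48967 = 1·47612 + 1355
47612 = 35·1355 + 187
1355 = 7·187 + 46
187 = 4·46 + 3
46 = 15·3 + 1
3 = 3·1 + 0
Back-substitute:
1 = 46 − 15·3
1 = −15·187 + 61·46
1 = 61·1355 − 442·187
1 = −442·47612 + 15531·1355
1 = 15531·48967 − 15973·47612
194513⁻¹ ≡ 32994 (mod 48967), so k ≡ 32994·30322 ≡ 48258 (mod 48967).
x = 169218 + 194513·48258 = 9386977572.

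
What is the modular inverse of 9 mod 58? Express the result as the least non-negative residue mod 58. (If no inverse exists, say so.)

13

Apply the Euclidean algorithm to 58 and 9:
58 = 6×9 + 4
9 = 2×4 + 1
4 = 4×1 + 0
The gcd is 1. Working backward:
1 = 9 − 2·4
1 = −2·58 + 13·9
So 9·13 ≡ 1 (mod 58).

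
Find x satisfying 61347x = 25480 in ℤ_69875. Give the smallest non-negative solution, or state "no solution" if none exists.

First find gcd(61347, 69875):
69875 = 1*61347 + 8528
61347 = 7*8528 + 1651
8528 = 5*1651 + 273
1651 = 6*273 + 13
273 = 21*13 + 0
gcd = 13 and 13 | 25480, so solutions exist. Divide through by 13: 4719x ≡ 1960 (mod 5375).
Now find 4719⁻¹ mod 5375:
5375 = 1×4719 + 656
4719 = 7×656 + 127
656 = 5×127 + 21
127 = 6×21 + 1
21 = 21×1 + 0
Back-substitute:
1 = 127 − 6·21
1 = −6·656 + 31·127
1 = 31·4719 − 223·656
1 = −223·5375 + 254·4719
So 4719⁻¹ ≡ 254 (mod 5375).
Then x ≡ 254·1960 ≡ 3340 (mod 5375); the smallest non-negative solution is x = 3340.

3340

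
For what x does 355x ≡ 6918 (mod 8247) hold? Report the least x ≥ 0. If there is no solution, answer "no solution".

5502

First find gcd(355, 8247):
8247 = 23*355 + 82
355 = 4*82 + 27
82 = 3*27 + 1
27 = 27*1 + 0
gcd = 1, so a unique solution mod 8247 exists.
Back-substitute for the Bézout coefficients:
1 = 82 − 3·27
1 = −3·355 + 13·82
1 = 13·8247 − 302·355
So 355·(-302) ≡ 1 (mod 8247), giving 355⁻¹ ≡ 7945.
x ≡ 355⁻¹·6918 ≡ 7945·6918 ≡ 5502 (mod 8247).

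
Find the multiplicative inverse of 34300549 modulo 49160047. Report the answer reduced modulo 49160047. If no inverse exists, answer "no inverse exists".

Extended Euclidean algorithm:
49160047 = 1×34300549 + 14859498
34300549 = 2×14859498 + 4581553
14859498 = 3×4581553 + 1114839
4581553 = 4×1114839 + 122197
1114839 = 9×122197 + 15066
122197 = 8×15066 + 1669
15066 = 9×1669 + 45
1669 = 37×45 + 4
45 = 11×4 + 1
4 = 4×1 + 0
The gcd is 1. Working backward:
1 = 45 − 11·4
1 = −11·1669 + 408·45
1 = 408·15066 − 3683·1669
1 = −3683·122197 + 29872·15066
1 = 29872·1114839 − 272531·122197
1 = −272531·4581553 + 1119996·1114839
1 = 1119996·14859498 − 3632519·4581553
1 = −3632519·34300549 + 8385034·14859498
1 = 8385034·49160047 − 12017553·34300549
So 34300549·(-12017553) ≡ 1 (mod 49160047), and -12017553 ≡ 37142494 (mod 49160047).

37142494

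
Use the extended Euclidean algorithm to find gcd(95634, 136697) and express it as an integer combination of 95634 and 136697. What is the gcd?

11

Repeated division:
136697 = 1*95634 + 41063
95634 = 2*41063 + 13508
41063 = 3*13508 + 539
13508 = 25*539 + 33
539 = 16*33 + 11
33 = 3*11 + 0
gcd(95634, 136697) = 11.
Back-substituting:
11 = 539 − 16·33
11 = −16·13508 + 401·539
11 = 401·41063 − 1219·13508
11 = −1219·95634 + 2839·41063
11 = 2839·136697 − 4058·95634
So 11 = (2839)·136697 + (-4058)·95634.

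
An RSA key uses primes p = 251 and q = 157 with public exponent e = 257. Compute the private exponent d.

38393

φ(n) = (p−1)(q−1) = 250·156 = 39000.
Need d with 257·d ≡ 1 (mod 39000). Apply the extended Euclidean algorithm:
39000 = 151×257 + 193
257 = 1×193 + 64
193 = 3×64 + 1
64 = 64×1 + 0
Back-substitute:
1 = 193 − 3·64
1 = −3·257 + 4·193
1 = 4·39000 − 607·257
So 257·(-607) ≡ 1 (mod 39000), hence d ≡ -607 ≡ 38393 (mod 39000).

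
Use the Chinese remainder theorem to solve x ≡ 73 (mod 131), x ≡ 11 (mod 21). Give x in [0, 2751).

2300

Write x = 73 + 131·k. Then 131·k ≡ 11 − 73 ≡ 1 (mod 21).
Need 131⁻¹ mod 21. Extended Euclid on (21, 5):
21 = 4·5 + 1
5 = 5·1 + 0
Back-substitute:
1 = 21 − 4·5
131⁻¹ ≡ 17 (mod 21), so k ≡ 17·1 ≡ 17 (mod 21).
x = 73 + 131·17 = 2300.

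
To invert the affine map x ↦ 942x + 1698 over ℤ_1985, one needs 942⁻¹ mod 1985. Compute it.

Run Euclid on (1985, 942):
1985 = 2×942 + 101
942 = 9×101 + 33
101 = 3×33 + 2
33 = 16×2 + 1
2 = 2×1 + 0
The gcd is 1. Working backward:
1 = 33 − 16·2
1 = −16·101 + 49·33
1 = 49·942 − 457·101
1 = −457·1985 + 963·942
So 942·963 ≡ 1 (mod 1985).

963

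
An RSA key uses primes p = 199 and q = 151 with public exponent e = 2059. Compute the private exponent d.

φ(n) = (p−1)(q−1) = 198·150 = 29700.
Need d with 2059·d ≡ 1 (mod 29700). Apply the extended Euclidean algorithm:
29700 = 14*2059 + 874
2059 = 2*874 + 311
874 = 2*311 + 252
311 = 1*252 + 59
252 = 4*59 + 16
59 = 3*16 + 11
16 = 1*11 + 5
11 = 2*5 + 1
5 = 5*1 + 0
Back-substitute:
1 = 11 − 2·5
1 = −2·16 + 3·11
1 = 3·59 − 11·16
1 = −11·252 + 47·59
1 = 47·311 − 58·252
1 = −58·874 + 163·311
1 = 163·2059 − 384·874
1 = −384·29700 + 5539·2059
So 2059·5539 ≡ 1 (mod 29700), hence d = 5539.

5539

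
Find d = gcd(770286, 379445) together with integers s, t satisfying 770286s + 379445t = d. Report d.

Repeated division:
770286 = 2·379445 + 11396
379445 = 33·11396 + 3377
11396 = 3·3377 + 1265
3377 = 2·1265 + 847
1265 = 1·847 + 418
847 = 2·418 + 11
418 = 38·11 + 0
gcd(770286, 379445) = 11.
Working backward:
11 = 847 − 2·418
11 = −2·1265 + 3·847
11 = 3·3377 − 8·1265
11 = −8·11396 + 27·3377
11 = 27·379445 − 899·11396
11 = −899·770286 + 1825·379445
So 11 = (-899)·770286 + (1825)·379445.

11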